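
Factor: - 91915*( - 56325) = 3^1*5^3  *31^1*593^1*751^1 = 5177112375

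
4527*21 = 95067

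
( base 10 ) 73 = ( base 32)29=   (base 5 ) 243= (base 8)111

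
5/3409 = 5/3409 = 0.00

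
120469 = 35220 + 85249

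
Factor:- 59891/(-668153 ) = 13^1*17^1*271^1*668153^(-1 ) 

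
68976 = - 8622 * ( - 8)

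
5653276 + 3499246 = 9152522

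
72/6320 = 9/790 = 0.01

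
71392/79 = 71392/79 = 903.70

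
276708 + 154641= 431349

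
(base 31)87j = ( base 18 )1684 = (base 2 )1111011110100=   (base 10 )7924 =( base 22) G84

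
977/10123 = 977/10123= 0.10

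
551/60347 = 551/60347=0.01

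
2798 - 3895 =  - 1097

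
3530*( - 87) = - 307110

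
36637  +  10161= 46798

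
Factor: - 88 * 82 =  -2^4*11^1*41^1  =  -7216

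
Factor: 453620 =2^2*5^1* 37^1 * 613^1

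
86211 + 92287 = 178498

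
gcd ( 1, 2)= 1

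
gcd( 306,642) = 6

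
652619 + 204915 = 857534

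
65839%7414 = 6527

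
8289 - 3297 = 4992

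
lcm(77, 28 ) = 308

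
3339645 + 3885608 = 7225253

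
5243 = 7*749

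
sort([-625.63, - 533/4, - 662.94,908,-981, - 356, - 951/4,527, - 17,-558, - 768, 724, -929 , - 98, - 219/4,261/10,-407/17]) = [ - 981, - 929, - 768, - 662.94,-625.63, - 558, - 356, - 951/4,  -  533/4, - 98,- 219/4, - 407/17,-17,  261/10, 527,  724,908]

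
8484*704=5972736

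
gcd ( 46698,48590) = 86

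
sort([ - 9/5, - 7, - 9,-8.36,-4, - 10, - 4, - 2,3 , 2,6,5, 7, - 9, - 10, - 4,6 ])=[-10, - 10,  -  9, - 9, - 8.36, - 7, - 4, - 4, - 4 , - 2, - 9/5, 2,  3, 5, 6,6 , 7 ] 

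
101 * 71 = 7171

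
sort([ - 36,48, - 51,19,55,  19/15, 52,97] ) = [-51,  -  36 , 19/15,  19, 48 , 52,55,  97]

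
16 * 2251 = 36016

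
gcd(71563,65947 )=1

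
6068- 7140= - 1072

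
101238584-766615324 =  - 665376740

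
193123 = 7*27589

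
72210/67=1077 + 51/67 = 1077.76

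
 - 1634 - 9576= - 11210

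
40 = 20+20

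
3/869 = 3/869 = 0.00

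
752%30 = 2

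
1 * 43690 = 43690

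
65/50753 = 65/50753 = 0.00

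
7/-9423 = - 7/9423 = - 0.00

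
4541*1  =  4541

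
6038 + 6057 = 12095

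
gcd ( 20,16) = 4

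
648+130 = 778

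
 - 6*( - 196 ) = 1176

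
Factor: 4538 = 2^1*2269^1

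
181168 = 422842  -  241674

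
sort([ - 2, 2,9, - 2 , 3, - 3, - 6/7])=[ - 3, - 2, - 2, - 6/7, 2, 3, 9]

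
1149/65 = 1149/65 = 17.68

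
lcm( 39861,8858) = 79722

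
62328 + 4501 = 66829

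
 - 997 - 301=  - 1298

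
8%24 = 8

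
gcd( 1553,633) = 1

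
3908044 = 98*39878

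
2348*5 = 11740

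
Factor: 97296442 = 2^1*2797^1*17393^1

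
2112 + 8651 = 10763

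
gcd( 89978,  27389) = 1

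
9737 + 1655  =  11392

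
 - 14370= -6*2395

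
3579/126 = 1193/42 = 28.40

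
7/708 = 7/708 = 0.01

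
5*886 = 4430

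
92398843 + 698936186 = 791335029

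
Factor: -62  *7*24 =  -2^4*3^1*7^1*31^1 = - 10416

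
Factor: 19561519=691^1*28309^1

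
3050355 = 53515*57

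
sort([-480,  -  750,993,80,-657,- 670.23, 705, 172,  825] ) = [ - 750 ,-670.23,- 657 ,-480, 80, 172, 705,825, 993 ]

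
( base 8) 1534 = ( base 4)31130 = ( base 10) 860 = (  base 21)1jk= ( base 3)1011212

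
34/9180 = 1/270 =0.00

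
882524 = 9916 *89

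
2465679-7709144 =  - 5243465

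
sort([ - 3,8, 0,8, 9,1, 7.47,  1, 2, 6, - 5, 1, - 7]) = [ - 7 , - 5, - 3,0 , 1,1, 1, 2, 6, 7.47, 8,  8, 9]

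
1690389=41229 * 41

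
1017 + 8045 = 9062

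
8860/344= 2215/86= 25.76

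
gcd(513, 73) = 1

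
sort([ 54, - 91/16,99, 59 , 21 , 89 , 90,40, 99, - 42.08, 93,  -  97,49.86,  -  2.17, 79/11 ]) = [  -  97, - 42.08, - 91/16, - 2.17, 79/11,21, 40,49.86,  54,  59, 89,90, 93,99, 99 ] 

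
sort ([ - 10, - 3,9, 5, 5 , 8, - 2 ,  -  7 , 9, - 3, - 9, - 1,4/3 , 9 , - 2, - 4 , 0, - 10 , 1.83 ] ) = [  -  10, - 10 ,-9 , - 7, - 4, - 3 , - 3 , - 2,  -  2, -1, 0,4/3, 1.83,5, 5,8,9,9,9 ]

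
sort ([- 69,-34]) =[ - 69, - 34 ]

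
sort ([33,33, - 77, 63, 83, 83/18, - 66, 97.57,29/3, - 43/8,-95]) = [ - 95, - 77, - 66, - 43/8 , 83/18,29/3 , 33 , 33,63,83,97.57]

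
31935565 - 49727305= - 17791740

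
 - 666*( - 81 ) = 53946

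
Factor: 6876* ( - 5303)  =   - 36463428 =- 2^2 * 3^2*191^1*5303^1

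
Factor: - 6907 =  - 6907^1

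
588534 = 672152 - 83618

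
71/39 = 71/39 = 1.82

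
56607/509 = 56607/509 = 111.21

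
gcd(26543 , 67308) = 1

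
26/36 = 13/18  =  0.72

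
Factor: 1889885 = 5^1*547^1*691^1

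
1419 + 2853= 4272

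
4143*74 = 306582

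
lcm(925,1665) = 8325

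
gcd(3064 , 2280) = 8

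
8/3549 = 8/3549=0.00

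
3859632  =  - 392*(-9846 ) 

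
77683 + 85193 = 162876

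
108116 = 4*27029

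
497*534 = 265398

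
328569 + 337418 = 665987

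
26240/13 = 26240/13 = 2018.46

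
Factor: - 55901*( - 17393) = 17393^1 * 55901^1  =  972286093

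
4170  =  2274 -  - 1896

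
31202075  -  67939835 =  - 36737760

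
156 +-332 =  - 176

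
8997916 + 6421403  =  15419319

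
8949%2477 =1518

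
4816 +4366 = 9182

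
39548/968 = 9887/242=40.86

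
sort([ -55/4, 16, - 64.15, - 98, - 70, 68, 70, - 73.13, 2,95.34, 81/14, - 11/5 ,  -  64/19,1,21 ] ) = [  -  98, -73.13, - 70 , - 64.15, - 55/4, - 64/19, - 11/5,1,2,81/14, 16, 21, 68,  70, 95.34]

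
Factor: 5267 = 23^1*229^1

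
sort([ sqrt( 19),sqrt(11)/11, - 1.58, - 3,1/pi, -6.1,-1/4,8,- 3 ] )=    [ - 6.1, - 3, - 3, - 1.58, - 1/4,sqrt(11)/11,1/pi,sqrt(19 ),8 ]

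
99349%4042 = 2341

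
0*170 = 0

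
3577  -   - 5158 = 8735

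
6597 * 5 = 32985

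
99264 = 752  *132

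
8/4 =2 = 2.00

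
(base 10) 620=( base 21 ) 18B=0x26C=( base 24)11k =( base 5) 4440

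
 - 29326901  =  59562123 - 88889024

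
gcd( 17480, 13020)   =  20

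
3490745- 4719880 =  - 1229135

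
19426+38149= 57575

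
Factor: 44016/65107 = 2^4 * 3^1*71^ ( - 1) = 48/71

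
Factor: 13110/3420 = 2^( - 1 ) * 3^( - 1 )*23^1 = 23/6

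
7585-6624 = 961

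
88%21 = 4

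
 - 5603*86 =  - 481858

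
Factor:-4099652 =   -  2^2*17^1*60289^1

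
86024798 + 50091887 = 136116685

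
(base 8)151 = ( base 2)1101001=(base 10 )105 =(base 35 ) 30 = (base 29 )3i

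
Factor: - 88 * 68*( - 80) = 478720 = 2^9*5^1*11^1*17^1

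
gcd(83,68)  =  1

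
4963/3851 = 1 + 1112/3851 = 1.29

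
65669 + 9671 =75340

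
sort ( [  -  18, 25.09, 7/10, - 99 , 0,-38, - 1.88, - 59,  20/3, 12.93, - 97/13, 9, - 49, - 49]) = [ - 99, -59, - 49, - 49, - 38,  -  18, - 97/13, -1.88, 0, 7/10 , 20/3,9,12.93, 25.09 ]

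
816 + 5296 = 6112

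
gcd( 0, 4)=4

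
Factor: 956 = 2^2*239^1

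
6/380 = 3/190   =  0.02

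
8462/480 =4231/240 = 17.63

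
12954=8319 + 4635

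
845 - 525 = 320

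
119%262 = 119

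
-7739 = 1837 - 9576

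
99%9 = 0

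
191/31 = 191/31  =  6.16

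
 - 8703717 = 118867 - 8822584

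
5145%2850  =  2295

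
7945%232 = 57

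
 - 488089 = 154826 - 642915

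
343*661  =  226723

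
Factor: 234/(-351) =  - 2/3 =- 2^1*3^(-1) 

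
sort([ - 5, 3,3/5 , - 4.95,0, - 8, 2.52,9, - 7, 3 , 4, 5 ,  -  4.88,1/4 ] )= [ - 8 , - 7,-5, - 4.95,-4.88 , 0,1/4, 3/5,2.52,3, 3,4,5, 9 ] 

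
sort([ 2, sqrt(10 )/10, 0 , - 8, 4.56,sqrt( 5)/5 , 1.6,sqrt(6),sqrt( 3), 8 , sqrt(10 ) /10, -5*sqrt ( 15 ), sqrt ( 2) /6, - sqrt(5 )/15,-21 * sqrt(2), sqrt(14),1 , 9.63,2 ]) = [-21*sqrt ( 2 ),-5*sqrt(15 ),-8, - sqrt(5)/15, 0 , sqrt ( 2 )/6,sqrt(  10 ) /10,  sqrt(10)/10, sqrt( 5 ) /5, 1,1.6 , sqrt( 3 ),2 , 2 , sqrt(6 ), sqrt(14) , 4.56 , 8,9.63]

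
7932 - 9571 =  - 1639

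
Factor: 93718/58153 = 2^1*47^1*997^1*58153^ ( - 1 ) 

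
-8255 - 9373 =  - 17628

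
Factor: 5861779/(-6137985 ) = -3^( - 1 ) *5^(-1) * 7^ ( - 2 ) * 11^1*269^1 * 283^1 * 1193^(- 1)= - 837397/876855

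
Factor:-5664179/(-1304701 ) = 17^1*53^( - 1 )*103^( - 1)*239^( - 1)*333187^1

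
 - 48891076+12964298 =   -  35926778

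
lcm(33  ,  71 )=2343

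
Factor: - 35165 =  - 5^1*13^1*541^1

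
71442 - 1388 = 70054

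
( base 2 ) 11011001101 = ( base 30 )1S1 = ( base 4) 123031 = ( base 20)471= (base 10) 1741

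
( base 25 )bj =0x126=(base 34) 8M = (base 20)ee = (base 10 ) 294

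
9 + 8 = 17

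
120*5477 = 657240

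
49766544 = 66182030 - 16415486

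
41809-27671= 14138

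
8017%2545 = 382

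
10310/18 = 572+7/9 = 572.78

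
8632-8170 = 462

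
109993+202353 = 312346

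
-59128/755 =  - 79 + 517/755 = -78.32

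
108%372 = 108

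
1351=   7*193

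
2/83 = 2/83 = 0.02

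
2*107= 214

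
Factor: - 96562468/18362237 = - 2^2*59^1* 409163^1*18362237^( - 1)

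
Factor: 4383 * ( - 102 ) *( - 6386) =2854963476 = 2^2*3^3*17^1 *31^1* 103^1*487^1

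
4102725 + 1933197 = 6035922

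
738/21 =246/7 = 35.14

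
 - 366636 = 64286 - 430922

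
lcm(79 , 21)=1659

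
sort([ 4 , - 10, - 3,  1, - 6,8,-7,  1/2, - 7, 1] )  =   [ - 10, - 7, - 7, - 6, - 3, 1/2,1 , 1,4,8]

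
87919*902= 79302938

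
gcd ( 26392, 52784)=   26392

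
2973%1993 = 980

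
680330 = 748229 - 67899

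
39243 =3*13081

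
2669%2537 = 132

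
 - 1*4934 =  - 4934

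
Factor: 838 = 2^1 * 419^1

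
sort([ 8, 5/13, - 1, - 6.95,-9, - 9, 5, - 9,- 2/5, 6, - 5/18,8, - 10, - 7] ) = [ - 10, - 9, - 9, - 9, - 7, -6.95, - 1, - 2/5, - 5/18, 5/13, 5  ,  6, 8,8 ] 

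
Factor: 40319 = 23^1*1753^1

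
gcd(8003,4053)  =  1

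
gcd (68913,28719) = 9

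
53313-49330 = 3983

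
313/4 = 313/4 = 78.25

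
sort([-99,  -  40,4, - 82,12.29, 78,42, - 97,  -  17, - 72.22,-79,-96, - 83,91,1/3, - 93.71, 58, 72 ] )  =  [ - 99, -97, - 96, - 93.71, - 83,  -  82, - 79,-72.22,  -  40,  -  17,1/3,4, 12.29,42, 58, 72, 78,91 ]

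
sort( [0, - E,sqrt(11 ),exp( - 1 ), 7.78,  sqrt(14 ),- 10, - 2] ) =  [ - 10, - E, - 2,0, exp( - 1),sqrt(11 ),sqrt( 14 ), 7.78]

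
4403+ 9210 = 13613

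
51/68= 3/4 = 0.75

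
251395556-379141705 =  - 127746149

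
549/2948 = 549/2948 = 0.19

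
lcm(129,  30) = 1290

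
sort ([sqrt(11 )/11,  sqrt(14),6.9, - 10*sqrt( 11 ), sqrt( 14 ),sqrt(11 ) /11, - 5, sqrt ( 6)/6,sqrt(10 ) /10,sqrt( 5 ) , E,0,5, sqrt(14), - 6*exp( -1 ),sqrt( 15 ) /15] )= [ - 10*sqrt(11 ),-5, - 6 * exp ( - 1), 0,sqrt( 15 ) /15, sqrt(11 )/11,sqrt( 11 ) /11, sqrt( 10) /10,sqrt( 6 ) /6,sqrt( 5),E,sqrt( 14 ),sqrt( 14 ),sqrt(14),5, 6.9 ] 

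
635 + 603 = 1238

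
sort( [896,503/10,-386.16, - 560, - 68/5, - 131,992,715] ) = [ - 560, - 386.16, - 131, - 68/5,503/10, 715, 896,992]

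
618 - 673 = - 55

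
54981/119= 54981/119= 462.03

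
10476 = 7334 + 3142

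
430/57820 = 43/5782 = 0.01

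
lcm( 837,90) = 8370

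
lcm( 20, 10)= 20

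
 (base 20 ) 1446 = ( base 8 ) 22726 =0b10010111010110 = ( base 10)9686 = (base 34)8cu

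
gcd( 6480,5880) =120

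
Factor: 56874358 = 2^1 *28437179^1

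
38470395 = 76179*505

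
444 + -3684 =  -3240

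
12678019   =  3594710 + 9083309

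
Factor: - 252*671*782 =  - 2^3*3^2 * 7^1*11^1*17^1 * 23^1*61^1= - 132229944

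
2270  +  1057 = 3327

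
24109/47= 512 + 45/47 = 512.96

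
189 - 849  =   -660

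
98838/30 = 16473/5 = 3294.60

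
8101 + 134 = 8235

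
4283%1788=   707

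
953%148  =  65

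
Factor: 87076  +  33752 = 2^2*3^1*10069^1 = 120828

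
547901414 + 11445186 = 559346600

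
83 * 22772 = 1890076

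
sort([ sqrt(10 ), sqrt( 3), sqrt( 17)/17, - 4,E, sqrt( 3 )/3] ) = [ - 4,sqrt(17 )/17,sqrt( 3 ) /3,sqrt(3 ),E,sqrt(10)] 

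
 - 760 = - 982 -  - 222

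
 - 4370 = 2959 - 7329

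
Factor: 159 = 3^1*53^1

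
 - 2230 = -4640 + 2410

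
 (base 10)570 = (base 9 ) 703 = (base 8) 1072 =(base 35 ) GA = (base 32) HQ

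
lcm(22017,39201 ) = 1607241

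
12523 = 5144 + 7379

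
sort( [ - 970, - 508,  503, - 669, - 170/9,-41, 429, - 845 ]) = [ - 970, - 845, - 669, - 508, - 41,-170/9, 429, 503] 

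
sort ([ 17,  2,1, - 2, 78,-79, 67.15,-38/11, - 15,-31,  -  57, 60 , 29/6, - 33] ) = [-79, - 57,-33, - 31,-15, - 38/11, - 2 , 1, 2,  29/6,17,60,67.15, 78 ] 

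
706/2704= 353/1352  =  0.26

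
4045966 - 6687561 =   -  2641595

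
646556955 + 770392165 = 1416949120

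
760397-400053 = 360344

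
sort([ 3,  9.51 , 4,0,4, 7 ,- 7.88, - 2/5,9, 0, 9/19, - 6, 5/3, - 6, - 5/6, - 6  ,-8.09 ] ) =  [-8.09 , - 7.88, - 6, - 6, - 6,-5/6, - 2/5, 0,0,  9/19,  5/3,3,4, 4,7,  9, 9.51]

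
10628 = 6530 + 4098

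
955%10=5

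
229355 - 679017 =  - 449662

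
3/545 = 3/545 = 0.01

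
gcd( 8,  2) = 2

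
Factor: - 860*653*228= - 128040240 = - 2^4*3^1*5^1*19^1*43^1*653^1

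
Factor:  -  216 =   -  2^3*3^3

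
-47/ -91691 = 47/91691   =  0.00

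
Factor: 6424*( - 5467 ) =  - 35120008 = - 2^3*7^1 * 11^2*71^1 * 73^1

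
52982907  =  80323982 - 27341075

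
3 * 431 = 1293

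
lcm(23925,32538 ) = 813450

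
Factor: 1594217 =29^1*54973^1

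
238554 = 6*39759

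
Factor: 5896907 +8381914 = 3^1*4759607^1 =14278821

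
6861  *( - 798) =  - 5475078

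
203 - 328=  - 125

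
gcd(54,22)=2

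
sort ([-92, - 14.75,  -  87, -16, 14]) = [-92, - 87, - 16, - 14.75, 14]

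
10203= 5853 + 4350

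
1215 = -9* (  -  135 )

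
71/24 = 71/24 = 2.96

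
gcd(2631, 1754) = 877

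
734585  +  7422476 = 8157061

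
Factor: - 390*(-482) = 187980 = 2^2* 3^1 * 5^1 * 13^1 * 241^1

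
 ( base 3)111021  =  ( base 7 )1021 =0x166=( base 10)358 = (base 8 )546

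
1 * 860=860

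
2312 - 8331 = -6019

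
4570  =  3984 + 586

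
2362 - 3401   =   - 1039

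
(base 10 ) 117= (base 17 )6F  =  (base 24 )4L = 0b1110101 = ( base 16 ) 75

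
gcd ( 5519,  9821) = 1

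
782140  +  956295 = 1738435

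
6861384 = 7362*932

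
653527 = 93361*7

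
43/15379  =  43/15379= 0.00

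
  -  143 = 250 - 393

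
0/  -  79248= 0/1 = -  0.00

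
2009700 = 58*34650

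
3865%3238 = 627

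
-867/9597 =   -  1+2910/3199 =- 0.09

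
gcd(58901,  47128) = 1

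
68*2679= 182172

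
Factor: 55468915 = 5^1*11093783^1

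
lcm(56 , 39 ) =2184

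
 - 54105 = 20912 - 75017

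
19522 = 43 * 454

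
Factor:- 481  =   -13^1 * 37^1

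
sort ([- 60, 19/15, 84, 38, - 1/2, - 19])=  [ - 60,-19,-1/2,  19/15, 38,84]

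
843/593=1 + 250/593 = 1.42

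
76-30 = 46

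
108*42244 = 4562352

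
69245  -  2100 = 67145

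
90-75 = 15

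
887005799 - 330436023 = 556569776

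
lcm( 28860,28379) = 1702740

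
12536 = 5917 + 6619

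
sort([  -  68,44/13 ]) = [ - 68,44/13]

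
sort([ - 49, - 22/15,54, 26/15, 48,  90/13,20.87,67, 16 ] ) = [ - 49, - 22/15 , 26/15, 90/13,16,20.87,  48 , 54,67]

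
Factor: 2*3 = 2^1*3^1  =  6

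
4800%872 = 440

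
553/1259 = 553/1259= 0.44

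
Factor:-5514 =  - 2^1*3^1*919^1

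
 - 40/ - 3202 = 20/1601 = 0.01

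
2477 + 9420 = 11897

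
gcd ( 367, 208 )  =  1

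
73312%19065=16117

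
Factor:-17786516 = -2^2 * 11^2*36749^1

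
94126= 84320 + 9806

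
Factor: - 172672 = - 2^7*19^1 * 71^1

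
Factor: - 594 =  - 2^1 *3^3* 11^1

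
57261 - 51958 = 5303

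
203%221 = 203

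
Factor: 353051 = 41^1*79^1*109^1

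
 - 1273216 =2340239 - 3613455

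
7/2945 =7/2945  =  0.00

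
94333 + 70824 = 165157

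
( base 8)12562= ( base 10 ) 5490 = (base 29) 6f9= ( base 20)dea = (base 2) 1010101110010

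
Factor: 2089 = 2089^1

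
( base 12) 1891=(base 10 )2989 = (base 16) bad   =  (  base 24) 54D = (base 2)101110101101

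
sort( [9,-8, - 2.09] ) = [-8, - 2.09, 9]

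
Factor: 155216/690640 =5^( - 1 )*97^( - 1)*109^1 =109/485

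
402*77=30954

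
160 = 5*32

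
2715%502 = 205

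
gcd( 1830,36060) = 30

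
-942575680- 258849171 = -1201424851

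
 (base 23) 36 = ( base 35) 25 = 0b1001011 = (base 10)75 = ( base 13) 5A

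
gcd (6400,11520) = 1280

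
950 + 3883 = 4833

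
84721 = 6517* 13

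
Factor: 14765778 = 2^1* 3^2*820321^1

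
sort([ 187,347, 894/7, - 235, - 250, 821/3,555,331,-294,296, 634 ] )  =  [-294, - 250, - 235, 894/7, 187, 821/3, 296, 331, 347,  555,634] 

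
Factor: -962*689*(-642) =425529156 = 2^2*3^1*13^2*37^1*53^1*107^1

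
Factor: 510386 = 2^1*255193^1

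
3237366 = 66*49051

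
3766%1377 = 1012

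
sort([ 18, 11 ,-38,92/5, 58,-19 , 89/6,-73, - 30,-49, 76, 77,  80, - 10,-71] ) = [ - 73, - 71,  -  49,-38,-30,  -  19 ,-10, 11,89/6,18,  92/5 , 58 , 76, 77,80] 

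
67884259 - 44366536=23517723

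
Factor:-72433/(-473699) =113^1*739^( - 1) = 113/739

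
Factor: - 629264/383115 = - 2^4*3^ (-1)*5^(-1 )*67^1*587^1*25541^( - 1) 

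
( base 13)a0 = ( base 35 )3P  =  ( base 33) 3v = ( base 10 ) 130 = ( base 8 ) 202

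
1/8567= 1/8567 = 0.00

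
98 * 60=5880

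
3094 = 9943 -6849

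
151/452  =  151/452 = 0.33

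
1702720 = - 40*(-42568)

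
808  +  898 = 1706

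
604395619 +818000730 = 1422396349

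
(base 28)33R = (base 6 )15223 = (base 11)193a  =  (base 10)2463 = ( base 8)4637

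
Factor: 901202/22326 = 450601/11163=3^ ( - 1)*61^ (-2 ) * 450601^1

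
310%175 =135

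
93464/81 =93464/81 = 1153.88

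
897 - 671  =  226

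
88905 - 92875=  - 3970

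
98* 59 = 5782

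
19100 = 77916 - 58816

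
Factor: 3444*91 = 2^2*3^1 * 7^2*13^1*41^1 = 313404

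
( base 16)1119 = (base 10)4377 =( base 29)55R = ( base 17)f28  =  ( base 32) 48P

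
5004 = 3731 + 1273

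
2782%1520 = 1262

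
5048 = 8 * 631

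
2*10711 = 21422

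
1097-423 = 674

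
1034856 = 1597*648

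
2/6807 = 2/6807  =  0.00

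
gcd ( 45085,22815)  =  5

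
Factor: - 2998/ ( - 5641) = 2^1*1499^1 * 5641^( - 1) 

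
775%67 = 38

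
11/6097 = 11/6097 = 0.00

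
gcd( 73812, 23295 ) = 3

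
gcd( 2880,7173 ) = 9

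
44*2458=108152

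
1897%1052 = 845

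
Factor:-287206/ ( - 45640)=2^( -2 ) * 5^(-1)*7^(  -  1)*881^1   =  881/140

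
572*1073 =613756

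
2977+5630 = 8607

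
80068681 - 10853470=69215211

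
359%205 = 154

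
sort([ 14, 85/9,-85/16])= [ - 85/16, 85/9,14 ]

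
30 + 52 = 82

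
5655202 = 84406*67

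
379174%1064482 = 379174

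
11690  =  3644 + 8046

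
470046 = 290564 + 179482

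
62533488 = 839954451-777420963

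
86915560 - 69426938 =17488622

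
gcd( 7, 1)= 1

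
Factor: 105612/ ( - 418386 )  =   - 2^1*13^1*103^( - 1 ) =- 26/103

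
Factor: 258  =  2^1*3^1*43^1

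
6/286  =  3/143 = 0.02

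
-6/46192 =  - 3/23096=-0.00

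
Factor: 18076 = 2^2*4519^1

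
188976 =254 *744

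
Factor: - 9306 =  - 2^1*3^2*11^1*47^1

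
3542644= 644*5501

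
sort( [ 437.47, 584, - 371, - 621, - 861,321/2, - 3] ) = [ - 861, - 621, - 371, - 3, 321/2,437.47, 584]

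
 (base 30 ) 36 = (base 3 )10120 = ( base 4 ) 1200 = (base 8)140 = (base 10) 96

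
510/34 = 15 = 15.00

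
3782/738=5 + 46/369= 5.12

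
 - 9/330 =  - 3/110 = - 0.03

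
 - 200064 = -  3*66688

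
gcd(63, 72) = 9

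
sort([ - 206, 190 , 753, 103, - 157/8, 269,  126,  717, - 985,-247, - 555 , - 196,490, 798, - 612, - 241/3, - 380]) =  [ - 985, - 612,-555 , - 380,- 247, - 206, - 196, - 241/3, - 157/8, 103,  126,  190, 269,490, 717 , 753,  798]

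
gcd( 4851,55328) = 7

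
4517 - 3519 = 998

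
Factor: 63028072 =2^3*601^1*13109^1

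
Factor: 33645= 3^1 * 5^1* 2243^1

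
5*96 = 480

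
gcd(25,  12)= 1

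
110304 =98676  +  11628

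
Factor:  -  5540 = - 2^2* 5^1*277^1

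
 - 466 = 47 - 513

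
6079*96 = 583584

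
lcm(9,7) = 63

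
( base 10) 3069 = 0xBFD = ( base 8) 5775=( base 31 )360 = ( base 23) 5ia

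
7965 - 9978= -2013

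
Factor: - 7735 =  - 5^1 * 7^1*13^1 * 17^1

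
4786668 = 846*5658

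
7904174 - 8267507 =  - 363333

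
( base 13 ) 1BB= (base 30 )AN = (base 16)143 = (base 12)22b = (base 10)323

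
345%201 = 144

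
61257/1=61257 = 61257.00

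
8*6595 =52760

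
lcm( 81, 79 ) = 6399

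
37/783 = 37/783 = 0.05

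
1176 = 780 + 396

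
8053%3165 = 1723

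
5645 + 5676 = 11321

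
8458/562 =4229/281=15.05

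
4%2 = 0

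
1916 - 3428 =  - 1512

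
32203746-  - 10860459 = 43064205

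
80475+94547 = 175022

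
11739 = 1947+9792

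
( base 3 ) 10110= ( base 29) 36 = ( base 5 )333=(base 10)93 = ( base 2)1011101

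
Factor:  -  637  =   - 7^2 *13^1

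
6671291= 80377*83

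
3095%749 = 99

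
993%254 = 231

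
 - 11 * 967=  - 10637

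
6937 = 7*991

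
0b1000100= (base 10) 68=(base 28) 2C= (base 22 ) 32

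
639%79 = 7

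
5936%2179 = 1578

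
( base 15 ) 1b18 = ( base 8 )13361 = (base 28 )7dl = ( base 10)5873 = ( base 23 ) b28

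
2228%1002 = 224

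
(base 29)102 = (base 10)843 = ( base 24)1B3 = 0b1101001011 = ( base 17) 2fa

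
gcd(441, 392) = 49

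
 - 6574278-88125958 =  - 94700236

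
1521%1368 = 153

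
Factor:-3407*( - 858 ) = 2^1*3^1*11^1*13^1*3407^1 = 2923206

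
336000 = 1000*336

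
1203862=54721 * 22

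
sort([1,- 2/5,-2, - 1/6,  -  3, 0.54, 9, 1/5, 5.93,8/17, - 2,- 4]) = [-4, -3,  -  2, - 2, - 2/5,  -  1/6, 1/5,8/17, 0.54, 1, 5.93, 9]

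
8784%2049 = 588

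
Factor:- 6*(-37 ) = 2^1*3^1 * 37^1 = 222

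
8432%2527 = 851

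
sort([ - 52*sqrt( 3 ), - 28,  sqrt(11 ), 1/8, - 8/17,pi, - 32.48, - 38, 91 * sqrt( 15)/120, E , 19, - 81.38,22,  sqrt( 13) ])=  [-52*sqrt( 3), - 81.38, - 38 , - 32.48, - 28,  -  8/17, 1/8, E, 91*sqrt( 15 )/120,pi, sqrt(11 ),sqrt( 13),  19, 22 ] 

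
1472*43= 63296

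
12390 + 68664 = 81054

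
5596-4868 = 728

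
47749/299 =3673/23  =  159.70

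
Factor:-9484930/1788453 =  - 2^1*3^(  -  3) * 5^1*7^2 *13^1* 1489^1*66239^( - 1)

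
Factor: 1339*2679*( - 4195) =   -  15048224295 = - 3^1*5^1*13^1*19^1*47^1* 103^1 * 839^1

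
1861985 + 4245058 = 6107043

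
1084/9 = 120 + 4/9= 120.44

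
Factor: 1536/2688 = 2^2*7^(-1)  =  4/7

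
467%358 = 109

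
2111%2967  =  2111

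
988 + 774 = 1762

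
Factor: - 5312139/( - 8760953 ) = 3^1*7^2*23^( - 1) *53^( - 1 )*7187^( - 1)*36137^1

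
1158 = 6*193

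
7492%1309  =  947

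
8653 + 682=9335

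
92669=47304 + 45365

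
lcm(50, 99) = 4950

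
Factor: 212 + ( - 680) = -2^2*3^2*13^1 = - 468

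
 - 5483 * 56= -307048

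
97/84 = 97/84 = 1.15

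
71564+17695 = 89259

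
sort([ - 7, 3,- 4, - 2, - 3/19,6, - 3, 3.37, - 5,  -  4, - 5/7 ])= [-7, - 5,-4,-4,-3,-2, - 5/7, - 3/19,3,3.37,6 ] 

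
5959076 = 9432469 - 3473393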